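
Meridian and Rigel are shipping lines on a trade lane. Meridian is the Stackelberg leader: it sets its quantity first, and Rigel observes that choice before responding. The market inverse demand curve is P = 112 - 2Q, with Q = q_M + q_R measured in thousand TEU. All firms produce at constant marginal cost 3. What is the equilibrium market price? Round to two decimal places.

The follower Rigel best-responds to any q_M: π_R = (112 - 2Q)q_R - 3q_R.
Setting the follower's marginal profit to zero, 109 - 2q_M - 4q_R = 0, i.e. q_R = (109 - 2q_M)/4.
Meridian substitutes q_R(q_M) into its own profit: π_M = q_M(112 - 2q_M - (109 - 2q_M)/2) - 3q_M = (115/2 - q_M)q_M - 3q_M.
Leader FOC: 109/2 - 2q_M = 0, so q_M = 109/4.
Then q_R = (109 - 2·(109/4))/4 = 109/8.
Total output Q = 327/8, so price P = 112 - 2·(327/8) = 121/4.

30.25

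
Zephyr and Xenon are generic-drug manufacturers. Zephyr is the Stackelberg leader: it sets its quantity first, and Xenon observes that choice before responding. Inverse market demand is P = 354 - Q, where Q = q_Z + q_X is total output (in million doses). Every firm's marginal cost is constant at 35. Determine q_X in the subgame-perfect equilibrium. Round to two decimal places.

Solve by backward induction. Given q_Z, the follower Xenon maximises π_X = (354 - q_Z - q_X)q_X - 35q_X.
Setting the follower's marginal profit to zero, 319 - q_Z - 2q_X = 0, i.e. q_X = (319 - q_Z)/2.
The leader anticipates this reaction. Substituting into P = 354 - Q gives P = 389/2 - (1/2)q_Z, so π_Z = (389/2 - (1/2)q_Z)q_Z - 35q_Z.
Maximising: ∂π_Z/∂q_Z = 319/2 - q_Z = 0, giving q_Z = 319/2.
Then q_X = (319 - 319/2)/2 = 319/4.

79.75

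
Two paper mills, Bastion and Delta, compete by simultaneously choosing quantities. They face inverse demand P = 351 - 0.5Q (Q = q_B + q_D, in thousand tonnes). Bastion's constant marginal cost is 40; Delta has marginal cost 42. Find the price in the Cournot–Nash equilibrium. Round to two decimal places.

144.33

Bastion's profit: π_B = (351 - 0.5Q)q_B - (40q_B). Setting ∂π_B/∂q_B = 0: 311 - q_B - (1/2)(q_D) = 0.
Delta's profit: π_D = (351 - 0.5Q)q_D - (42q_D). Setting ∂π_D/∂q_D = 0: 309 - q_D - (1/2)(q_B) = 0.
So q_B = (311 - (1/2)q_D) and q_D = (309 - (1/2)q_B).
Solving the pair: q_B = 626/3, q_D = 614/3.
Total output Q = 1240/3, so price P = 351 - (1/2)·(1240/3) = 433/3.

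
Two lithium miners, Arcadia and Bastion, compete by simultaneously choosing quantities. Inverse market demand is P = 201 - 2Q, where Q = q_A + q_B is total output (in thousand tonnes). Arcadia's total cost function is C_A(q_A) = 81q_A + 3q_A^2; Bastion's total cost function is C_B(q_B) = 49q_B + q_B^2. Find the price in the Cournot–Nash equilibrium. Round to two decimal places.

140.43

Arcadia's profit: π_A = (201 - 2Q)q_A - (81q_A + 3q_A²). Setting ∂π_A/∂q_A = 0: 120 - 10q_A - 2(q_B) = 0.
Bastion's first-order condition: 152 - 6q_B - 2(q_A) = 0.
Best responses: q_A = (120 - 2q_B)/10, q_B = (152 - 2q_A)/6.
Substituting one into the other gives q_A = 52/7 and q_B = 160/7.
Total output Q = 212/7, so price P = 201 - 2·(212/7) = 983/7.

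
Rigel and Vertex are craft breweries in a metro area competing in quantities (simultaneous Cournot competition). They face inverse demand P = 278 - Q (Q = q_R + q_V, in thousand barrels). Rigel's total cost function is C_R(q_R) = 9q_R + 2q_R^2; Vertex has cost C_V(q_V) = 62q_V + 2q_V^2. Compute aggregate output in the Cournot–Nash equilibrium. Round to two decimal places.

Rigel's profit: π_R = (278 - Q)q_R - (9q_R + 2q_R²). Setting ∂π_R/∂q_R = 0: 269 - 6q_R - (q_V) = 0.
Vertex's first-order condition: 216 - 6q_V - (q_R) = 0.
Best responses: q_R = (269 - q_V)/6, q_V = (216 - q_R)/6.
Solving the pair: q_R = 1398/35, q_V = 1027/35.
Total output Q = 1398/35 + 1027/35 = 485/7.

69.29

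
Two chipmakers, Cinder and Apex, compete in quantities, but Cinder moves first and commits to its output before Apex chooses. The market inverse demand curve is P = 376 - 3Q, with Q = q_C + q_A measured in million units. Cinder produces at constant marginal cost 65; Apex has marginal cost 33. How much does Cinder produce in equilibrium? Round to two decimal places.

Solve by backward induction. Given q_C, the follower Apex maximises π_A = (376 - 3q_C - 3q_A)q_A - 33q_A.
Setting the follower's marginal profit to zero, 343 - 3q_C - 6q_A = 0, i.e. q_A = (343 - 3q_C)/6.
The leader anticipates this reaction. Substituting into P = 376 - 3Q gives P = 409/2 - (3/2)q_C, so π_C = (409/2 - (3/2)q_C)q_C - 65q_C.
Leader FOC: 279/2 - 3q_C = 0, so q_C = 93/2.
Then q_A = (343 - 3·(93/2))/6 = 407/12.

46.50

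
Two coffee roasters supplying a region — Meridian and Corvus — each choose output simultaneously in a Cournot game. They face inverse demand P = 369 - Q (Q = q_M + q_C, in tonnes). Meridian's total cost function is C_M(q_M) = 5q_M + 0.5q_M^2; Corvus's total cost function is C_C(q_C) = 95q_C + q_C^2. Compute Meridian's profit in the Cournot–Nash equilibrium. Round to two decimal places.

Meridian's profit: π_M = (369 - Q)q_M - (5q_M + (1/2)q_M²). Setting ∂π_M/∂q_M = 0: 364 - 3q_M - (q_C) = 0.
Corvus's first-order condition: 274 - 4q_C - (q_M) = 0.
Best responses: q_M = (364 - q_C)/3, q_C = (274 - q_M)/4.
Substituting one into the other gives q_M = 1182/11 and q_C = 458/11.
Price P = 369 - 1640/11 = 219.9091.
Meridian's profit: 219.9091·(1182/11) - 5·(1182/11) - (1/2)(1182/11)² = 17319.7190.

17319.72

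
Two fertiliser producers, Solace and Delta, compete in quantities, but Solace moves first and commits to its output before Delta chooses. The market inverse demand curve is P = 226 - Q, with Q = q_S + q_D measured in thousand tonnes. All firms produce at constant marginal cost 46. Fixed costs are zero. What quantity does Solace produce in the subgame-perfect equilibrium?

90

The follower Delta best-responds to any q_S: π_D = (226 - Q)q_D - 46q_D.
Setting the follower's marginal profit to zero, 180 - q_S - 2q_D = 0, i.e. q_D = (180 - q_S)/2.
Solace substitutes q_D(q_S) into its own profit: π_S = q_S(226 - q_S - (180 - q_S)/2) - 46q_S = (136 - (1/2)q_S)q_S - 46q_S.
Maximising: ∂π_S/∂q_S = 90 - q_S = 0, giving q_S = 90.
Then q_D = (180 - 90)/2 = 45.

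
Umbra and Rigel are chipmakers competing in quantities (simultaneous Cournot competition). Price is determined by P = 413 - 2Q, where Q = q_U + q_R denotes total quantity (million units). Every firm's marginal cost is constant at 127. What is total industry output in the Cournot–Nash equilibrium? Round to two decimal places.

A representative firm's profit is π_i = q_i(413 - 2Q) - 127q_i.
Setting ∂π_i/∂q_i = 0 with rivals' quantities fixed: 286 - 4q_i - 2q_j = 0.
By symmetry each firm produces the same amount; substituting q_j = q_i yields q_i = 286/6 = 143/3.
Total output Q = 143/3 + 143/3 = 286/3.

95.33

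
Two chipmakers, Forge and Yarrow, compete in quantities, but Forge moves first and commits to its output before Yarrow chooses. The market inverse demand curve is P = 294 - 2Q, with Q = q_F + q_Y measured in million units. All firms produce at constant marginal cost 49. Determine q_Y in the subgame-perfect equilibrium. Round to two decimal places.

The follower Yarrow best-responds to any q_F: π_Y = (294 - 2Q)q_Y - 49q_Y.
∂π_Y/∂q_Y = 245 - 2q_F - 4q_Y = 0 gives the reaction function q_Y = (245 - 2q_F)/4.
Forge substitutes q_Y(q_F) into its own profit: π_F = q_F(294 - 2q_F - (245 - 2q_F)/2) - 49q_F = (343/2 - q_F)q_F - 49q_F.
Maximising: ∂π_F/∂q_F = 245/2 - 2q_F = 0, giving q_F = 245/4.
Then q_Y = (245 - 2·(245/4))/4 = 245/8.

30.63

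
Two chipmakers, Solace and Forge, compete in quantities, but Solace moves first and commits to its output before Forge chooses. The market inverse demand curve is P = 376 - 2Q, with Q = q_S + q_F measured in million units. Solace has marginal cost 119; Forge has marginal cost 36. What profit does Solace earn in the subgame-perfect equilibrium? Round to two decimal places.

The follower Forge best-responds to any q_S: π_F = (376 - 2Q)q_F - 36q_F.
Setting the follower's marginal profit to zero, 340 - 2q_S - 4q_F = 0, i.e. q_F = (340 - 2q_S)/4.
Solace substitutes q_F(q_S) into its own profit: π_S = q_S(376 - 2q_S - (340 - 2q_S)/2) - 119q_S = (206 - q_S)q_S - 119q_S.
Maximising: ∂π_S/∂q_S = 87 - 2q_S = 0, giving q_S = 87/2.
Then q_F = (340 - 2·(87/2))/4 = 253/4.
Price P = 376 - 2·(427/4) = 325/2.
Solace's profit: (325/2 - 119)·(87/2) = 1892.2500.

1892.25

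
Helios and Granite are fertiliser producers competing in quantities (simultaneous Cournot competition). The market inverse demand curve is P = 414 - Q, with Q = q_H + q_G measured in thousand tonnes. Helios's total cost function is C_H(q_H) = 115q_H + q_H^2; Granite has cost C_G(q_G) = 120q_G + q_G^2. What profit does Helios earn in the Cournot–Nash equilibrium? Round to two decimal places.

7232.04

Helios's profit: π_H = (414 - Q)q_H - (115q_H + q_H²). Setting ∂π_H/∂q_H = 0: 299 - 4q_H - (q_G) = 0.
Granite's first-order condition: 294 - 4q_G - (q_H) = 0.
So q_H = (299 - q_G)/4 and q_G = (294 - q_H)/4.
Solving the pair: q_H = 902/15, q_G = 877/15.
Price P = 414 - 593/5 = 1477/5.
Helios's profit: (1477/5)·(902/15) - 115·(902/15) - (902/15)² = 7232.0356.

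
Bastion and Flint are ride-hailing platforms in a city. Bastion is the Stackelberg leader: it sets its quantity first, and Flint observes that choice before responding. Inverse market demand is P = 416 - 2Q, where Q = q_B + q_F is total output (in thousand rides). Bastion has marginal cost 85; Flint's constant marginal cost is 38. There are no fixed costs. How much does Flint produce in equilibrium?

59

Solve by backward induction. Given q_B, the follower Flint maximises π_F = (416 - 2q_B - 2q_F)q_F - 38q_F.
∂π_F/∂q_F = 378 - 2q_B - 4q_F = 0 gives the reaction function q_F = (378 - 2q_B)/4.
The leader anticipates this reaction. Substituting into P = 416 - 2Q gives P = 227 - q_B, so π_B = (227 - q_B)q_B - 85q_B.
The leader's first-order condition 142 - 2q_B = 0 yields q_B = 71.
Then q_F = (378 - 2·71)/4 = 59.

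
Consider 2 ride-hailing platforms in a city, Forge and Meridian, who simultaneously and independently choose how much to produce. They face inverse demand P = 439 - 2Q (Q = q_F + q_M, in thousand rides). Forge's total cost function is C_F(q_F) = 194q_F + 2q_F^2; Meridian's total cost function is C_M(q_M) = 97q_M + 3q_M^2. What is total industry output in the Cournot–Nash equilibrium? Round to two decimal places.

Forge's profit: π_F = (439 - 2Q)q_F - (194q_F + 2q_F²). Setting ∂π_F/∂q_F = 0: 245 - 8q_F - 2(q_M) = 0.
Meridian's first-order condition: 342 - 10q_M - 2(q_F) = 0.
Rearranging gives the reaction functions q_F = (245 - 2q_M)/8 and q_M = (342 - 2q_F)/10.
Solving the pair: q_F = 883/38, q_M = 1123/38.
Total output Q = 883/38 + 1123/38 = 1003/19.

52.79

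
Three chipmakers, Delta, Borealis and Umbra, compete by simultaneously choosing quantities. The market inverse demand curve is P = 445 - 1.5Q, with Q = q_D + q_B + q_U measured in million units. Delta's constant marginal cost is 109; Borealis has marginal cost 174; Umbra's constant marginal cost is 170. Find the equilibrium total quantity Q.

Delta's profit: π_D = (445 - 1.5Q)q_D - (109q_D). Setting ∂π_D/∂q_D = 0: 336 - 3q_D - (3/2)(q_B + q_U) = 0.
Borealis's first-order condition: 271 - 3q_B - (3/2)(q_D + q_U) = 0.
Umbra's profit: π_U = (445 - 1.5Q)q_U - (170q_U). Setting ∂π_U/∂q_U = 0: 275 - 3q_U - (3/2)(q_D + q_B) = 0.
Summing all 3 equations gives 882 − 6Q = 0, hence Q = 147.
Back-substituting: q_D = (336 − 441/2)/(3/2) = 77, q_B = (271 − 441/2)/(3/2) = 101/3, q_U = (275 − 441/2)/(3/2) = 109/3.
Total output Q = 77 + 101/3 + 109/3 = 147.

147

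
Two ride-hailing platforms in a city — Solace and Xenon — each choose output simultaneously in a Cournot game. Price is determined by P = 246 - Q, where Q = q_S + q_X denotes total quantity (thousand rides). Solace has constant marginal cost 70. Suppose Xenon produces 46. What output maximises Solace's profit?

65

With the rival's output fixed at 46, Solace's profit is π_S = (246 - 46 - q_S)q_S - (70q_S) = (200 - q_S)q_S - (70q_S).
∂π_S/∂q_S = 130 - 2q_S = 0, so q_S = 65.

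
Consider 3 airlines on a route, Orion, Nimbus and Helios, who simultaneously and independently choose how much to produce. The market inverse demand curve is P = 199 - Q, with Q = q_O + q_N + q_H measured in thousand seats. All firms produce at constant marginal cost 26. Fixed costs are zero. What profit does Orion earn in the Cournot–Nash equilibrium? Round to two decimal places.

Each firm earns π_i = (199 - Q)q_i - 26q_i.
First-order condition (treating rivals' output as given): 173 - 2q_i - Σ_{j≠i} q_j = 0.
With identical firms every q_j equals q_i, so Σ_{j≠i} q_j = 2q_i and 173 = 4q_i, giving q_i = 173/4.
Price P = 199 - 519/4 = 277/4.
Orion's profit: (277/4 - 26)·(173/4) = 1870.5625.

1870.56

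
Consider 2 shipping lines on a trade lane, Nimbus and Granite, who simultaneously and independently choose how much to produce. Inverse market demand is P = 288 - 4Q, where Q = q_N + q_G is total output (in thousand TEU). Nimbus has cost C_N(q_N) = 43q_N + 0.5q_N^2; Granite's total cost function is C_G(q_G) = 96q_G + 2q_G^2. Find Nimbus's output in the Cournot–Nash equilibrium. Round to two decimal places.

Nimbus's profit: π_N = (288 - 4Q)q_N - (43q_N + (1/2)q_N²). Setting ∂π_N/∂q_N = 0: 245 - 9q_N - 4(q_G) = 0.
Granite's profit: π_G = (288 - 4Q)q_G - (96q_G + 2q_G²). Setting ∂π_G/∂q_G = 0: 192 - 12q_G - 4(q_N) = 0.
So q_N = (245 - 4q_G)/9 and q_G = (192 - 4q_N)/12.
Solving the pair: q_N = 543/23, q_G = 187/23.

23.61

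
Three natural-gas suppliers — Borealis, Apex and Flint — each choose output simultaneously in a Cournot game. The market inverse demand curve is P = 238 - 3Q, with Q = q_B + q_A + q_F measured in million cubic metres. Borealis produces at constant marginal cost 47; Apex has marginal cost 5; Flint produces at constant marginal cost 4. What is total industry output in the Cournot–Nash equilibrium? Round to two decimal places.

Borealis's profit: π_B = (238 - 3Q)q_B - (47q_B). Setting ∂π_B/∂q_B = 0: 191 - 6q_B - 3(q_A + q_F) = 0.
Apex's profit: π_A = (238 - 3Q)q_A - (5q_A). Setting ∂π_A/∂q_A = 0: 233 - 6q_A - 3(q_B + q_F) = 0.
Flint's profit: π_F = (238 - 3Q)q_F - (4q_F). Setting ∂π_F/∂q_F = 0: 234 - 6q_F - 3(q_B + q_A) = 0.
Adding the 3 first-order conditions: 658 − 12Q = 0, so Q = 329/6.
Back-substituting: q_B = (191 − 329/2)/3 = 53/6, q_A = (233 − 329/2)/3 = 137/6, q_F = (234 − 329/2)/3 = 139/6.
Total output Q = 53/6 + 137/6 + 139/6 = 329/6.

54.83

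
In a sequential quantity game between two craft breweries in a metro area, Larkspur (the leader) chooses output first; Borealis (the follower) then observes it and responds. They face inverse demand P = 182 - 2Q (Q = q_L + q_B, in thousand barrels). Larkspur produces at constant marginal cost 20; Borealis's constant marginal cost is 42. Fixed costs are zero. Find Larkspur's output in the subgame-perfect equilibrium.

46

Solve by backward induction. Given q_L, the follower Borealis maximises π_B = (182 - 2q_L - 2q_B)q_B - 42q_B.
∂π_B/∂q_B = 140 - 2q_L - 4q_B = 0 gives the reaction function q_B = (140 - 2q_L)/4.
The leader anticipates this reaction. Substituting into P = 182 - 2Q gives P = 112 - q_L, so π_L = (112 - q_L)q_L - 20q_L.
Maximising: ∂π_L/∂q_L = 92 - 2q_L = 0, giving q_L = 46.
Then q_B = (140 - 2·46)/4 = 12.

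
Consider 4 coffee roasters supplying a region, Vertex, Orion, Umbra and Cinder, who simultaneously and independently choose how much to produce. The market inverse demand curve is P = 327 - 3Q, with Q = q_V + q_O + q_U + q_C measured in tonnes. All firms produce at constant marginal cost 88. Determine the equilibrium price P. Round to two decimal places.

135.80

A representative firm's profit is π_i = q_i(327 - 3Q) - 88q_i.
First-order condition (treating rivals' output as given): 239 - 6q_i - 3·Σ_{j≠i} q_j = 0.
By symmetry each firm produces the same amount; substituting Σ_{j≠i} q_j = 3q_i yields q_i = 239/15.
Total output Q = 956/15, so price P = 327 - 3·(956/15) = 679/5.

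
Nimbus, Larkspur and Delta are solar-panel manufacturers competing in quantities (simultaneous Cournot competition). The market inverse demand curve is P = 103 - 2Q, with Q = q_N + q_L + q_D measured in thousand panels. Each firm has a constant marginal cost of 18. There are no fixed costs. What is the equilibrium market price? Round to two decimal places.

A representative firm's profit is π_i = q_i(103 - 2Q) - 18q_i.
First-order condition (treating rivals' output as given): 85 - 4q_i - 2·Σ_{j≠i} q_j = 0.
By symmetry each firm produces the same amount; substituting Σ_{j≠i} q_j = 2q_i yields q_i = 85/8.
Total output Q = 255/8, so price P = 103 - 2·(255/8) = 157/4.

39.25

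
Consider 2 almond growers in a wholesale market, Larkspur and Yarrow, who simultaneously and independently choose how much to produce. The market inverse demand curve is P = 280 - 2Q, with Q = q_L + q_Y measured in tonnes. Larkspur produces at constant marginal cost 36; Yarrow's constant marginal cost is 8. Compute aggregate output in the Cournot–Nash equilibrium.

Larkspur's profit: π_L = (280 - 2Q)q_L - (36q_L). Setting ∂π_L/∂q_L = 0: 244 - 4q_L - 2(q_Y) = 0.
Yarrow's profit: π_Y = (280 - 2Q)q_Y - (8q_Y). Setting ∂π_Y/∂q_Y = 0: 272 - 4q_Y - 2(q_L) = 0.
So q_L = (244 - 2q_Y)/4 and q_Y = (272 - 2q_L)/4.
Substituting one into the other gives q_L = 36 and q_Y = 50.
Total output Q = 36 + 50 = 86.

86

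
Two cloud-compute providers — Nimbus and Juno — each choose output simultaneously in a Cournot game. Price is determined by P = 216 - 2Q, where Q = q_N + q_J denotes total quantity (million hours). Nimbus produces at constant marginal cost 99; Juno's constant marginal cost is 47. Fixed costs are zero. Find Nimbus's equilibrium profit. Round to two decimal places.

Nimbus's profit: π_N = (216 - 2Q)q_N - (99q_N). Setting ∂π_N/∂q_N = 0: 117 - 4q_N - 2(q_J) = 0.
Juno's first-order condition: 169 - 4q_J - 2(q_N) = 0.
So q_N = (117 - 2q_J)/4 and q_J = (169 - 2q_N)/4.
Solving the pair: q_N = 65/6, q_J = 221/6.
Price P = 216 - 2·(143/3) = 362/3.
Nimbus's profit: (362/3 - 99)·(65/6) = 234.7222.

234.72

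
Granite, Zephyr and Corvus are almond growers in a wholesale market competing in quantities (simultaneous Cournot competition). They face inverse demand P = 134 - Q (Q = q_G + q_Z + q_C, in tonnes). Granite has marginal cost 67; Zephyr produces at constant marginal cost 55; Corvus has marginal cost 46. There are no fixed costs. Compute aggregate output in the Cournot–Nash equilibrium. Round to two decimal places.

Granite's profit: π_G = (134 - Q)q_G - (67q_G). Setting ∂π_G/∂q_G = 0: 67 - 2q_G - (q_Z + q_C) = 0.
Zephyr's profit: π_Z = (134 - Q)q_Z - (55q_Z). Setting ∂π_Z/∂q_Z = 0: 79 - 2q_Z - (q_G + q_C) = 0.
Corvus's first-order condition: 88 - 2q_C - (q_G + q_Z) = 0.
Summing all 3 equations gives 234 − 4Q = 0, hence Q = 117/2.
Back-substituting: q_G = (67 − 117/2) = 17/2, q_Z = (79 − 117/2) = 41/2, q_C = (88 − 117/2) = 59/2.
Total output Q = 17/2 + 41/2 + 59/2 = 117/2.

58.50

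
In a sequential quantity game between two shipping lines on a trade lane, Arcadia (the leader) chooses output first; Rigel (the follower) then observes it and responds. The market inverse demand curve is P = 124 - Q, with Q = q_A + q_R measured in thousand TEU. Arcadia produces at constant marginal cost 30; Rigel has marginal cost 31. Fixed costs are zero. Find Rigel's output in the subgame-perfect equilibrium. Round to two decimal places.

The follower Rigel best-responds to any q_A: π_R = (124 - Q)q_R - 31q_R.
∂π_R/∂q_R = 93 - q_A - 2q_R = 0 gives the reaction function q_R = (93 - q_A)/2.
Arcadia substitutes q_R(q_A) into its own profit: π_A = q_A(124 - q_A - (93 - q_A)/2) - 30q_A = (155/2 - (1/2)q_A)q_A - 30q_A.
The leader's first-order condition 95/2 - q_A = 0 yields q_A = 95/2.
Then q_R = (93 - 95/2)/2 = 91/4.

22.75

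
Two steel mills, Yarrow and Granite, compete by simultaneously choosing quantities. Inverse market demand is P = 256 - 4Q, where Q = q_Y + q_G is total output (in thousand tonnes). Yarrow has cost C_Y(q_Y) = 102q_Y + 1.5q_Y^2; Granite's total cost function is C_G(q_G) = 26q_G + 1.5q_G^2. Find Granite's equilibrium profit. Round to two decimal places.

Yarrow's profit: π_Y = (256 - 4Q)q_Y - (102q_Y + (3/2)q_Y²). Setting ∂π_Y/∂q_Y = 0: 154 - 11q_Y - 4(q_G) = 0.
Granite's first-order condition: 230 - 11q_G - 4(q_Y) = 0.
So q_Y = (154 - 4q_G)/11 and q_G = (230 - 4q_Y)/11.
Solving the pair: q_Y = 258/35, q_G = 638/35.
Price P = 256 - 4·(128/5) = 768/5.
Granite's profit: (768/5)·(638/35) - 26·(638/35) - (3/2)(638/35)² = 1827.5445.

1827.54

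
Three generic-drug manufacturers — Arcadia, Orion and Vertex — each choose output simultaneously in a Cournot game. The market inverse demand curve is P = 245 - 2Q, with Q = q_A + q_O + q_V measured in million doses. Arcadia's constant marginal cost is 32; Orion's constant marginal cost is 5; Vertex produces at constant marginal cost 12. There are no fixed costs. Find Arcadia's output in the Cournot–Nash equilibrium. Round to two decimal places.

Arcadia's profit: π_A = (245 - 2Q)q_A - (32q_A). Setting ∂π_A/∂q_A = 0: 213 - 4q_A - 2(q_O + q_V) = 0.
Orion's first-order condition: 240 - 4q_O - 2(q_A + q_V) = 0.
Vertex's profit: π_V = (245 - 2Q)q_V - (12q_V). Setting ∂π_V/∂q_V = 0: 233 - 4q_V - 2(q_A + q_O) = 0.
Summing all 3 equations gives 686 − 8Q = 0, hence Q = 343/4.
Back-substituting: q_A = (213 − 343/2)/2 = 83/4, q_O = (240 − 343/2)/2 = 137/4, q_V = (233 − 343/2)/2 = 123/4.

20.75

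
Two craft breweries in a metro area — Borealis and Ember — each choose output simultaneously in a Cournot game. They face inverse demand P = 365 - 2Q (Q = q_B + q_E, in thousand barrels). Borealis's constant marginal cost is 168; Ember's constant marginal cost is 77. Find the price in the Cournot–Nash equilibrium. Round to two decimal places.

Borealis's profit: π_B = (365 - 2Q)q_B - (168q_B). Setting ∂π_B/∂q_B = 0: 197 - 4q_B - 2(q_E) = 0.
Ember's profit: π_E = (365 - 2Q)q_E - (77q_E). Setting ∂π_E/∂q_E = 0: 288 - 4q_E - 2(q_B) = 0.
Best responses: q_B = (197 - 2q_E)/4, q_E = (288 - 2q_B)/4.
Solving the pair: q_B = 53/3, q_E = 379/6.
Total output Q = 485/6, so price P = 365 - 2·(485/6) = 610/3.

203.33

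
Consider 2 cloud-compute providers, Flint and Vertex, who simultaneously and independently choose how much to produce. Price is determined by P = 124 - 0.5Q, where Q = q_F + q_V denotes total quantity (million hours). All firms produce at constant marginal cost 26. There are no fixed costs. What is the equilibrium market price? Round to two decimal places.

58.67

Each firm earns π_i = (124 - 0.5Q)q_i - 26q_i.
Setting ∂π_i/∂q_i = 0 with rivals' quantities fixed: 98 - q_i - (1/2)q_j = 0.
With identical firms every q_j equals q_i, so q_j = q_i and 98 = (3/2)q_i, giving q_i = 196/3.
Total output Q = 392/3, so price P = 124 - (1/2)·(392/3) = 176/3.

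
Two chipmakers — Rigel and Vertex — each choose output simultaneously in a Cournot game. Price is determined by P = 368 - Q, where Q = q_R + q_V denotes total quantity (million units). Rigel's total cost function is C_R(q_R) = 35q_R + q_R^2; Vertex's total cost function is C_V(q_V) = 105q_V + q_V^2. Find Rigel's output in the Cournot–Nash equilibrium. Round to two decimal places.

Rigel's profit: π_R = (368 - Q)q_R - (35q_R + q_R²). Setting ∂π_R/∂q_R = 0: 333 - 4q_R - (q_V) = 0.
Vertex's profit: π_V = (368 - Q)q_V - (105q_V + q_V²). Setting ∂π_V/∂q_V = 0: 263 - 4q_V - (q_R) = 0.
Best responses: q_R = (333 - q_V)/4, q_V = (263 - q_R)/4.
Solving the pair: q_R = 1069/15, q_V = 719/15.

71.27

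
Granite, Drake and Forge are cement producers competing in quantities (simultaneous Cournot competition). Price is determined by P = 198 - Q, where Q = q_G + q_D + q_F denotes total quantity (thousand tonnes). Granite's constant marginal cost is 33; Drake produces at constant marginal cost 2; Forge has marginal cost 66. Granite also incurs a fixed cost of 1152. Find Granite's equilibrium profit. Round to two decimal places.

591.06

Granite's profit: π_G = (198 - Q)q_G - (33q_G). Setting ∂π_G/∂q_G = 0: 165 - 2q_G - (q_D + q_F) = 0.
Drake's profit: π_D = (198 - Q)q_D - (2q_D). Setting ∂π_D/∂q_D = 0: 196 - 2q_D - (q_G + q_F) = 0.
Forge's first-order condition: 132 - 2q_F - (q_G + q_D) = 0.
Adding the 3 first-order conditions: 493 − 4Q = 0, so Q = 493/4.
Back-substituting: q_G = (165 − 493/4) = 167/4, q_D = (196 − 493/4) = 291/4, q_F = (132 − 493/4) = 35/4.
Price P = 198 - 493/4 = 299/4.
Granite's profit: (299/4 - 33)·(167/4) - 1152 = 591.0625.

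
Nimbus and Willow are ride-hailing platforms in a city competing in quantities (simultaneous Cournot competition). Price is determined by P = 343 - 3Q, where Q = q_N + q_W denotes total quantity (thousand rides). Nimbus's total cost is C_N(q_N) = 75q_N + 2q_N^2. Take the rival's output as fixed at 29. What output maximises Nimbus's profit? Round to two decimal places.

With the rival's output fixed at 29, Nimbus's profit is π_N = (343 - 3·29 - 3q_N)q_N - (75q_N + 2q_N²) = (256 - 3q_N)q_N - (75q_N + 2q_N²).
∂π_N/∂q_N = 181 - 10q_N = 0, so q_N = 181/10.

18.10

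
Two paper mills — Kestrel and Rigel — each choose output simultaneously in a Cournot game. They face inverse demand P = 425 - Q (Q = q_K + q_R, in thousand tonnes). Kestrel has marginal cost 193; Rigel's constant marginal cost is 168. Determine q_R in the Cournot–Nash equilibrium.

Kestrel's profit: π_K = (425 - Q)q_K - (193q_K). Setting ∂π_K/∂q_K = 0: 232 - 2q_K - (q_R) = 0.
Rigel's profit: π_R = (425 - Q)q_R - (168q_R). Setting ∂π_R/∂q_R = 0: 257 - 2q_R - (q_K) = 0.
Rearranging gives the reaction functions q_K = (232 - q_R)/2 and q_R = (257 - q_K)/2.
Solving the pair: q_K = 69, q_R = 94.

94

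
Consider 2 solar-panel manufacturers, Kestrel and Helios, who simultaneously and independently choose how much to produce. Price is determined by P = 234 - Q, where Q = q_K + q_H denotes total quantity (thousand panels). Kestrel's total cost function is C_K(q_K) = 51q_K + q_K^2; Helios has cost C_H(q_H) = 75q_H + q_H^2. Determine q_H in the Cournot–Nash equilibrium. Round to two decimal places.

30.20

Kestrel's profit: π_K = (234 - Q)q_K - (51q_K + q_K²). Setting ∂π_K/∂q_K = 0: 183 - 4q_K - (q_H) = 0.
Helios's profit: π_H = (234 - Q)q_H - (75q_H + q_H²). Setting ∂π_H/∂q_H = 0: 159 - 4q_H - (q_K) = 0.
Rearranging gives the reaction functions q_K = (183 - q_H)/4 and q_H = (159 - q_K)/4.
Substituting one into the other gives q_K = 191/5 and q_H = 151/5.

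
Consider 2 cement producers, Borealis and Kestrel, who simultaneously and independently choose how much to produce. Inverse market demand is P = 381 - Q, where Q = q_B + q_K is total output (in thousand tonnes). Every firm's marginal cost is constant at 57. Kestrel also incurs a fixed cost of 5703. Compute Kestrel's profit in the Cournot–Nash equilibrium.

Each firm earns π_i = (381 - Q)q_i - 57q_i.
First-order condition (treating rivals' output as given): 324 - 2q_i - q_j = 0.
With identical firms every q_j equals q_i, so q_j = q_i and 324 = 3q_i, giving q_i = 108.
Price P = 381 - 216 = 165.
Kestrel's profit: (165 - 57)·108 - 5703 = 5961.

5961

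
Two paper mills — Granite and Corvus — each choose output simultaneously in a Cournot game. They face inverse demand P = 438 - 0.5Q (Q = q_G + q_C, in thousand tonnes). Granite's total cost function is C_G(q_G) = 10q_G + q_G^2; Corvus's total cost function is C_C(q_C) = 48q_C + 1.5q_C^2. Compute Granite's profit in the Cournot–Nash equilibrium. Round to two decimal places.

25002.69

Granite's profit: π_G = (438 - 0.5Q)q_G - (10q_G + q_G²). Setting ∂π_G/∂q_G = 0: 428 - 3q_G - (1/2)(q_C) = 0.
Corvus's first-order condition: 390 - 4q_C - (1/2)(q_G) = 0.
So q_G = (428 - (1/2)q_C)/3 and q_C = (390 - (1/2)q_G)/4.
Solving the pair: q_G = 129.1064, q_C = 81.3617.
Price P = 438 - (1/2)·210.4681 = 332.7660.
Granite's profit: 332.7660·129.1064 - 10·129.1064 - 129.1064² = 25002.6872.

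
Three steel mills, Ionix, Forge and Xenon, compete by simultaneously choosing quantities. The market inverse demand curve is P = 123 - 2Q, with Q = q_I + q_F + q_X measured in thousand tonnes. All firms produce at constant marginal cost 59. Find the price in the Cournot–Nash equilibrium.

75

Each firm earns π_i = (123 - 2Q)q_i - 59q_i.
First-order condition (treating rivals' output as given): 64 - 4q_i - 2·Σ_{j≠i} q_j = 0.
By symmetry each firm produces the same amount; substituting Σ_{j≠i} q_j = 2q_i yields q_i = 64/8 = 8.
Total output Q = 24, so price P = 123 - 2·24 = 75.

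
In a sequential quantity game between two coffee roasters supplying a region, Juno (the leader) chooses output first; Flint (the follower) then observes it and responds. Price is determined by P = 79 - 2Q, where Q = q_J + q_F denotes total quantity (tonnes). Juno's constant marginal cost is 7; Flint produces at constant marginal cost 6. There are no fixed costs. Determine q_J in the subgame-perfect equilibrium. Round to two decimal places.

17.75

The follower Flint best-responds to any q_J: π_F = (79 - 2Q)q_F - 6q_F.
Follower FOC: 73 - 2q_J - 4q_F = 0, so q_F(q_J) = (73 - 2q_J)/4.
The leader anticipates this reaction. Substituting into P = 79 - 2Q gives P = 85/2 - q_J, so π_J = (85/2 - q_J)q_J - 7q_J.
Leader FOC: 71/2 - 2q_J = 0, so q_J = 71/4.
Then q_F = (73 - 2·(71/4))/4 = 75/8.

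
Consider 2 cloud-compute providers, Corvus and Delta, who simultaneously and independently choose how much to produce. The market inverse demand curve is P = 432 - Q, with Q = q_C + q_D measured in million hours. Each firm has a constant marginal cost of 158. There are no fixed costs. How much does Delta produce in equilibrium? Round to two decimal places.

A representative firm's profit is π_i = q_i(432 - Q) - 158q_i.
Setting ∂π_i/∂q_i = 0 with rivals' quantities fixed: 274 - 2q_i - q_j = 0.
By symmetry each firm produces the same amount; substituting q_j = q_i yields q_i = 274/3.

91.33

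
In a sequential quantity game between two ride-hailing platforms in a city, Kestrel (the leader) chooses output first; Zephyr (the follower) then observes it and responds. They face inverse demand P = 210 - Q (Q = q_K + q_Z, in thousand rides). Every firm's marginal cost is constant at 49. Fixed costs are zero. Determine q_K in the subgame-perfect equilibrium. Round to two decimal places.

The follower Zephyr best-responds to any q_K: π_Z = (210 - Q)q_Z - 49q_Z.
∂π_Z/∂q_Z = 161 - q_K - 2q_Z = 0 gives the reaction function q_Z = (161 - q_K)/2.
The leader anticipates this reaction. Substituting into P = 210 - Q gives P = 259/2 - (1/2)q_K, so π_K = (259/2 - (1/2)q_K)q_K - 49q_K.
Leader FOC: 161/2 - q_K = 0, so q_K = 161/2.
Then q_Z = (161 - 161/2)/2 = 161/4.

80.50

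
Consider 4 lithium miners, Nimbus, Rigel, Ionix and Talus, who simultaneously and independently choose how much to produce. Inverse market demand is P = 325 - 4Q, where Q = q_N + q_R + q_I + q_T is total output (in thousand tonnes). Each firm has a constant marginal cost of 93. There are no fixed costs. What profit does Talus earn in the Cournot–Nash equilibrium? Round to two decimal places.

Each firm earns π_i = (325 - 4Q)q_i - 93q_i.
First-order condition (treating rivals' output as given): 232 - 8q_i - 4·Σ_{j≠i} q_j = 0.
With identical firms every q_j equals q_i, so Σ_{j≠i} q_j = 3q_i and 232 = 20q_i, giving q_i = 58/5.
Price P = 325 - 4·(232/5) = 697/5.
Talus's profit: (697/5 - 93)·(58/5) = 538.2400.

538.24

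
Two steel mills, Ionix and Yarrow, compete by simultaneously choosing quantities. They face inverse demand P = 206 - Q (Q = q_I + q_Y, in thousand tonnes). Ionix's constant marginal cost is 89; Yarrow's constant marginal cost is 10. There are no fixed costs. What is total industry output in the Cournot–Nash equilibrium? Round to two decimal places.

Ionix's profit: π_I = (206 - Q)q_I - (89q_I). Setting ∂π_I/∂q_I = 0: 117 - 2q_I - (q_Y) = 0.
Yarrow's first-order condition: 196 - 2q_Y - (q_I) = 0.
Best responses: q_I = (117 - q_Y)/2, q_Y = (196 - q_I)/2.
Solving the pair: q_I = 38/3, q_Y = 275/3.
Total output Q = 38/3 + 275/3 = 313/3.

104.33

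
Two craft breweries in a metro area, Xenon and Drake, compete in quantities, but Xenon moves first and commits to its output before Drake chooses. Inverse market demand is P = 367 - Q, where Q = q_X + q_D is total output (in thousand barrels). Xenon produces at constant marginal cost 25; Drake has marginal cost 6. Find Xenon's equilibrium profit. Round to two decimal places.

13041.13

Solve by backward induction. Given q_X, the follower Drake maximises π_D = (367 - q_X - q_D)q_D - 6q_D.
Setting the follower's marginal profit to zero, 361 - q_X - 2q_D = 0, i.e. q_D = (361 - q_X)/2.
Xenon substitutes q_D(q_X) into its own profit: π_X = q_X(367 - q_X - (361 - q_X)/2) - 25q_X = (373/2 - (1/2)q_X)q_X - 25q_X.
Leader FOC: 323/2 - q_X = 0, so q_X = 323/2.
Then q_D = (361 - 323/2)/2 = 399/4.
Price P = 367 - 1045/4 = 423/4.
Xenon's profit: (423/4 - 25)·(323/2) = 13041.1250.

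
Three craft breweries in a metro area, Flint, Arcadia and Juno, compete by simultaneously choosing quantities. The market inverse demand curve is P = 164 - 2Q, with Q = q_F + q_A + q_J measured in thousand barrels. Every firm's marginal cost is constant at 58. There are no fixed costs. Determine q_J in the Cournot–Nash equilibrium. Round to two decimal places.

Each firm earns π_i = (164 - 2Q)q_i - 58q_i.
First-order condition (treating rivals' output as given): 106 - 4q_i - 2·Σ_{j≠i} q_j = 0.
With identical firms every q_j equals q_i, so Σ_{j≠i} q_j = 2q_i and 106 = 8q_i, giving q_i = 53/4.

13.25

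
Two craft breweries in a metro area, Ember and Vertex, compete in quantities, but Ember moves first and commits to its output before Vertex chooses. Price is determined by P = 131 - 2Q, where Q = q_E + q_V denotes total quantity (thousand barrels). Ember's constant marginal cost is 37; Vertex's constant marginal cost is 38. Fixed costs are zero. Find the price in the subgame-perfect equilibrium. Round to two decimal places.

60.75

Solve by backward induction. Given q_E, the follower Vertex maximises π_V = (131 - 2q_E - 2q_V)q_V - 38q_V.
Setting the follower's marginal profit to zero, 93 - 2q_E - 4q_V = 0, i.e. q_V = (93 - 2q_E)/4.
Ember substitutes q_V(q_E) into its own profit: π_E = q_E(131 - 2q_E - (93 - 2q_E)/2) - 37q_E = (169/2 - q_E)q_E - 37q_E.
The leader's first-order condition 95/2 - 2q_E = 0 yields q_E = 95/4.
Then q_V = (93 - 2·(95/4))/4 = 91/8.
Total output Q = 281/8, so price P = 131 - 2·(281/8) = 243/4.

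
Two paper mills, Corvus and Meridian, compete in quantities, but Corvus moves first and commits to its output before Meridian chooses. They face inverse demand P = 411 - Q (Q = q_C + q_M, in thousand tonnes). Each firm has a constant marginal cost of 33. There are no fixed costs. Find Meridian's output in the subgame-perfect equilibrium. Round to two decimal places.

94.50

Solve by backward induction. Given q_C, the follower Meridian maximises π_M = (411 - q_C - q_M)q_M - 33q_M.
∂π_M/∂q_M = 378 - q_C - 2q_M = 0 gives the reaction function q_M = (378 - q_C)/2.
Corvus substitutes q_M(q_C) into its own profit: π_C = q_C(411 - q_C - (378 - q_C)/2) - 33q_C = (222 - (1/2)q_C)q_C - 33q_C.
The leader's first-order condition 189 - q_C = 0 yields q_C = 189.
Then q_M = (378 - 189)/2 = 189/2.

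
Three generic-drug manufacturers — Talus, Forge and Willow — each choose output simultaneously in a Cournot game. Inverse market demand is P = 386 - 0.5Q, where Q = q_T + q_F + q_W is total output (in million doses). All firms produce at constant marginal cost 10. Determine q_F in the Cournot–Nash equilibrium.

A representative firm's profit is π_i = q_i(386 - 0.5Q) - 10q_i.
First-order condition (treating rivals' output as given): 376 - q_i - (1/2)·Σ_{j≠i} q_j = 0.
With identical firms every q_j equals q_i, so Σ_{j≠i} q_j = 2q_i and 376 = 2q_i, giving q_i = 188.

188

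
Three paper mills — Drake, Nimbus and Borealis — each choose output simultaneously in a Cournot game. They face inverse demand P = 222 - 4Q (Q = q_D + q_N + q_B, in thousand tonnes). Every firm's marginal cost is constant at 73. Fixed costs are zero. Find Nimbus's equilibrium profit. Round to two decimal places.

346.89

Each firm earns π_i = (222 - 4Q)q_i - 73q_i.
First-order condition (treating rivals' output as given): 149 - 8q_i - 4·Σ_{j≠i} q_j = 0.
With identical firms every q_j equals q_i, so Σ_{j≠i} q_j = 2q_i and 149 = 16q_i, giving q_i = 149/16.
Price P = 222 - 4·(447/16) = 441/4.
Nimbus's profit: (441/4 - 73)·(149/16) = 346.8906.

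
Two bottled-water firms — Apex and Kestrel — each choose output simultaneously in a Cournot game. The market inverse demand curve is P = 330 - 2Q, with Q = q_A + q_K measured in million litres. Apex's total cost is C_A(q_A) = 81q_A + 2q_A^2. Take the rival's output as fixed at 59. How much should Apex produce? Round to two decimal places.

16.38

With the rival's output fixed at 59, Apex's profit is π_A = (330 - 2·59 - 2q_A)q_A - (81q_A + 2q_A²) = (212 - 2q_A)q_A - (81q_A + 2q_A²).
∂π_A/∂q_A = 131 - 8q_A = 0, so q_A = 131/8.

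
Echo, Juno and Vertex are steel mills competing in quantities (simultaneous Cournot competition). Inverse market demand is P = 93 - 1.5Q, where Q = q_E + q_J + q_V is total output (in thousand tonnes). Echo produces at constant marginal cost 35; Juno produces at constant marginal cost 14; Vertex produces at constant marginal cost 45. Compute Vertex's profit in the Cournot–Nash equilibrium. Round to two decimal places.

2.04

Echo's profit: π_E = (93 - 1.5Q)q_E - (35q_E). Setting ∂π_E/∂q_E = 0: 58 - 3q_E - (3/2)(q_J + q_V) = 0.
Juno's profit: π_J = (93 - 1.5Q)q_J - (14q_J). Setting ∂π_J/∂q_J = 0: 79 - 3q_J - (3/2)(q_E + q_V) = 0.
Vertex's first-order condition: 48 - 3q_V - (3/2)(q_E + q_J) = 0.
Adding the 3 first-order conditions: 185 − 6Q = 0, so Q = 185/6.
Back-substituting: q_E = (58 − 185/4)/(3/2) = 47/6, q_J = (79 − 185/4)/(3/2) = 131/6, q_V = (48 − 185/4)/(3/2) = 7/6.
Price P = 93 - (3/2)·(185/6) = 187/4.
Vertex's profit: (187/4 - 45)·(7/6) = 49/24.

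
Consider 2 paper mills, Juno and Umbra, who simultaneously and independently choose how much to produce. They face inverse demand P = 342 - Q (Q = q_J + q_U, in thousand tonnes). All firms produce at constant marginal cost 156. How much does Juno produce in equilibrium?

62

Each firm earns π_i = (342 - Q)q_i - 156q_i.
Setting ∂π_i/∂q_i = 0 with rivals' quantities fixed: 186 - 2q_i - q_j = 0.
With identical firms every q_j equals q_i, so q_j = q_i and 186 = 3q_i, giving q_i = 62.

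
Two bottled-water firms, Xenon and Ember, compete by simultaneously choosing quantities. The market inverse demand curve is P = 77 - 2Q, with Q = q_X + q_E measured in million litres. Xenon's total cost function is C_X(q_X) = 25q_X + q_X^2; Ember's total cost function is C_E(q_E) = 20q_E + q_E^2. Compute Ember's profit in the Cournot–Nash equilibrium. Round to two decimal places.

165.95

Xenon's profit: π_X = (77 - 2Q)q_X - (25q_X + q_X²). Setting ∂π_X/∂q_X = 0: 52 - 6q_X - 2(q_E) = 0.
Ember's first-order condition: 57 - 6q_E - 2(q_X) = 0.
Rearranging gives the reaction functions q_X = (52 - 2q_E)/6 and q_E = (57 - 2q_X)/6.
Solving the pair: q_X = 99/16, q_E = 119/16.
Price P = 77 - 2·(109/8) = 199/4.
Ember's profit: (199/4)·(119/16) - 20·(119/16) - (119/16)² = 165.9492.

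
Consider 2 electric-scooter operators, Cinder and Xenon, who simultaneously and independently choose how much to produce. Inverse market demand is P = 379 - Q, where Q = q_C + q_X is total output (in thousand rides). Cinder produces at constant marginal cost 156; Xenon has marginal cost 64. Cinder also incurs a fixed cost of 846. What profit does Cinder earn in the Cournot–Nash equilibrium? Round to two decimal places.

Cinder's profit: π_C = (379 - Q)q_C - (156q_C). Setting ∂π_C/∂q_C = 0: 223 - 2q_C - (q_X) = 0.
Xenon's first-order condition: 315 - 2q_X - (q_C) = 0.
So q_C = (223 - q_X)/2 and q_X = (315 - q_C)/2.
Substituting one into the other gives q_C = 131/3 and q_X = 407/3.
Price P = 379 - 538/3 = 599/3.
Cinder's profit: (599/3 - 156)·(131/3) - 846 = 1060.7778.

1060.78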